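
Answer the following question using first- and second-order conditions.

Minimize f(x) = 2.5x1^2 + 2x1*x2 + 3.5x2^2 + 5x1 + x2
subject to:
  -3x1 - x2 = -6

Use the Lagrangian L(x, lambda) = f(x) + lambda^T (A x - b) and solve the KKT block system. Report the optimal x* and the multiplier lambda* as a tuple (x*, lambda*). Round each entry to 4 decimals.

Form the Lagrangian:
  L(x, lambda) = (1/2) x^T Q x + c^T x + lambda^T (A x - b)
Stationarity (grad_x L = 0): Q x + c + A^T lambda = 0.
Primal feasibility: A x = b.

This gives the KKT block system:
  [ Q   A^T ] [ x     ]   [-c ]
  [ A    0  ] [ lambda ] = [ b ]

Solving the linear system:
  x*      = (2, 0)
  lambda* = (5)
  f(x*)   = 20

x* = (2, 0), lambda* = (5)


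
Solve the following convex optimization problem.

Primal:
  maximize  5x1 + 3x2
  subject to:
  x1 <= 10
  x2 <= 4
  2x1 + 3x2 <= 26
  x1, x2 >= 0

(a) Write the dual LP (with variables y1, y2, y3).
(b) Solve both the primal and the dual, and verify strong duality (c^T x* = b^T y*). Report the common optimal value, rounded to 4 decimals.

The standard primal-dual pair for 'max c^T x s.t. A x <= b, x >= 0' is:
  Dual:  min b^T y  s.t.  A^T y >= c,  y >= 0.

So the dual LP is:
  minimize  10y1 + 4y2 + 26y3
  subject to:
    y1 + 2y3 >= 5
    y2 + 3y3 >= 3
    y1, y2, y3 >= 0

Solving the primal: x* = (10, 2).
  primal value c^T x* = 56.
Solving the dual: y* = (3, 0, 1).
  dual value b^T y* = 56.
Strong duality: c^T x* = b^T y*. Confirmed.

56


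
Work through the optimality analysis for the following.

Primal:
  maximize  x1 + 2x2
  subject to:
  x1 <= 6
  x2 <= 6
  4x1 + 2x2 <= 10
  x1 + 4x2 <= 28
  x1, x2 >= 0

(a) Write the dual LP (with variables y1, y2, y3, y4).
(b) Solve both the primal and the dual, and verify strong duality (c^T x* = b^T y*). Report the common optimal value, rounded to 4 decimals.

The standard primal-dual pair for 'max c^T x s.t. A x <= b, x >= 0' is:
  Dual:  min b^T y  s.t.  A^T y >= c,  y >= 0.

So the dual LP is:
  minimize  6y1 + 6y2 + 10y3 + 28y4
  subject to:
    y1 + 4y3 + y4 >= 1
    y2 + 2y3 + 4y4 >= 2
    y1, y2, y3, y4 >= 0

Solving the primal: x* = (0, 5).
  primal value c^T x* = 10.
Solving the dual: y* = (0, 0, 1, 0).
  dual value b^T y* = 10.
Strong duality: c^T x* = b^T y*. Confirmed.

10


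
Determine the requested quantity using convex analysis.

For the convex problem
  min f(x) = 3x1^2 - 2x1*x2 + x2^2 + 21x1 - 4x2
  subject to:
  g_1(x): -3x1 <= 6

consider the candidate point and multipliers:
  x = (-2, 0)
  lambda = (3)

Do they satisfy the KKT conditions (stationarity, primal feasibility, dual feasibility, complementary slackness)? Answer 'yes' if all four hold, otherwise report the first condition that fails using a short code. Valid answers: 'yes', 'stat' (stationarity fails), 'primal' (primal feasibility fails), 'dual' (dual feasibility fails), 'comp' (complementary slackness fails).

Gradient of f: grad f(x) = Q x + c = (9, 0)
Constraint values g_i(x) = a_i^T x - b_i:
  g_1((-2, 0)) = 0
Stationarity residual: grad f(x) + sum_i lambda_i a_i = (0, 0)
  -> stationarity OK
Primal feasibility (all g_i <= 0): OK
Dual feasibility (all lambda_i >= 0): OK
Complementary slackness (lambda_i * g_i(x) = 0 for all i): OK

Verdict: yes, KKT holds.

yes


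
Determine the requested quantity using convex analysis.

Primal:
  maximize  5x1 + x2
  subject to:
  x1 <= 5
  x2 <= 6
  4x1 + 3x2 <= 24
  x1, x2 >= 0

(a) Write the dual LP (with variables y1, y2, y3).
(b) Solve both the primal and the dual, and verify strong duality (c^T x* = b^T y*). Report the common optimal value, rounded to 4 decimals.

The standard primal-dual pair for 'max c^T x s.t. A x <= b, x >= 0' is:
  Dual:  min b^T y  s.t.  A^T y >= c,  y >= 0.

So the dual LP is:
  minimize  5y1 + 6y2 + 24y3
  subject to:
    y1 + 4y3 >= 5
    y2 + 3y3 >= 1
    y1, y2, y3 >= 0

Solving the primal: x* = (5, 1.3333).
  primal value c^T x* = 26.3333.
Solving the dual: y* = (3.6667, 0, 0.3333).
  dual value b^T y* = 26.3333.
Strong duality: c^T x* = b^T y*. Confirmed.

26.3333


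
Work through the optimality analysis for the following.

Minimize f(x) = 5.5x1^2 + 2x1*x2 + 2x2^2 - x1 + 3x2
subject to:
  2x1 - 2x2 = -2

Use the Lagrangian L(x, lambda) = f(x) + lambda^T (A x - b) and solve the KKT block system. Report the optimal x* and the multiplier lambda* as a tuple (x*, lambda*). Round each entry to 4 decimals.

Form the Lagrangian:
  L(x, lambda) = (1/2) x^T Q x + c^T x + lambda^T (A x - b)
Stationarity (grad_x L = 0): Q x + c + A^T lambda = 0.
Primal feasibility: A x = b.

This gives the KKT block system:
  [ Q   A^T ] [ x     ]   [-c ]
  [ A    0  ] [ lambda ] = [ b ]

Solving the linear system:
  x*      = (-0.4211, 0.5789)
  lambda* = (2.2368)
  f(x*)   = 3.3158

x* = (-0.4211, 0.5789), lambda* = (2.2368)


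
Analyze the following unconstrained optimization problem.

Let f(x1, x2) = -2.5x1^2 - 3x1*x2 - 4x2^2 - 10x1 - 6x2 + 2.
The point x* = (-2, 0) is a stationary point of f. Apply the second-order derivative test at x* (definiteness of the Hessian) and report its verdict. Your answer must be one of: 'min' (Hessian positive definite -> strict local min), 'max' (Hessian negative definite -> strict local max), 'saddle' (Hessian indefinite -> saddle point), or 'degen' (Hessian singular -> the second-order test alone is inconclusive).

Compute the Hessian H = grad^2 f:
  H = [[-5, -3], [-3, -8]]
Verify stationarity: grad f(x*) = H x* + g = (0, 0).
Eigenvalues of H: -9.8541, -3.1459.
Both eigenvalues < 0, so H is negative definite -> x* is a strict local max.

max


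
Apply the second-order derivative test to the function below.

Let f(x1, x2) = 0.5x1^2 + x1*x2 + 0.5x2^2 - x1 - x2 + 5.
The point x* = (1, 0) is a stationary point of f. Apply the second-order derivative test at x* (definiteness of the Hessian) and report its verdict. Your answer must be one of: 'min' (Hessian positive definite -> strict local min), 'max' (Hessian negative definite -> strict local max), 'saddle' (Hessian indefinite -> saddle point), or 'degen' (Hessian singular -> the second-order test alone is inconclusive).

Compute the Hessian H = grad^2 f:
  H = [[1, 1], [1, 1]]
Verify stationarity: grad f(x*) = H x* + g = (0, 0).
Eigenvalues of H: 0, 2.
H has a zero eigenvalue (singular; positive semidefinite but not definite), so H is neither positive definite, negative definite, nor indefinite. The second-order test alone is inconclusive -> degen.
(Indeed, f is constant along the null direction of H through x*, so x* is not a strict local extremum.)

degen


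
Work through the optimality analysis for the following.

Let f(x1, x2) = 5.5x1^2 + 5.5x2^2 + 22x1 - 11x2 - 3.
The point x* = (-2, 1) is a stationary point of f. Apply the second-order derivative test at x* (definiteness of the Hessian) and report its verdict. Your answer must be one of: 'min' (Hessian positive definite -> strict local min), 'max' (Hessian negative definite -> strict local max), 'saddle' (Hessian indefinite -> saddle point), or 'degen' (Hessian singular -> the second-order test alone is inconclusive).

Compute the Hessian H = grad^2 f:
  H = [[11, 0], [0, 11]]
Verify stationarity: grad f(x*) = H x* + g = (0, 0).
Eigenvalues of H: 11, 11.
Both eigenvalues > 0, so H is positive definite -> x* is a strict local min.

min


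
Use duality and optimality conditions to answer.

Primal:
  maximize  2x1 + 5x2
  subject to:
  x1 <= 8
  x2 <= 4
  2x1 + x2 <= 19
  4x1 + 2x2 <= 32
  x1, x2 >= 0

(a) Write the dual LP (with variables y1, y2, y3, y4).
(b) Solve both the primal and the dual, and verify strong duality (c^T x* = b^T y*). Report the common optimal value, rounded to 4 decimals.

The standard primal-dual pair for 'max c^T x s.t. A x <= b, x >= 0' is:
  Dual:  min b^T y  s.t.  A^T y >= c,  y >= 0.

So the dual LP is:
  minimize  8y1 + 4y2 + 19y3 + 32y4
  subject to:
    y1 + 2y3 + 4y4 >= 2
    y2 + y3 + 2y4 >= 5
    y1, y2, y3, y4 >= 0

Solving the primal: x* = (6, 4).
  primal value c^T x* = 32.
Solving the dual: y* = (0, 4, 0, 0.5).
  dual value b^T y* = 32.
Strong duality: c^T x* = b^T y*. Confirmed.

32


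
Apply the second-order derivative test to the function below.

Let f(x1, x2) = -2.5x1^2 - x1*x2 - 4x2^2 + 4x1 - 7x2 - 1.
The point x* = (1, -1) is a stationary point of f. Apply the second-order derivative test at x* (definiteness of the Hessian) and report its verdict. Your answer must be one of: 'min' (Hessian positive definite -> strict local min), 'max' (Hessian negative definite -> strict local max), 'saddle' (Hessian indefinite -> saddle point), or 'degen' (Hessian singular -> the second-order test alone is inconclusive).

Compute the Hessian H = grad^2 f:
  H = [[-5, -1], [-1, -8]]
Verify stationarity: grad f(x*) = H x* + g = (0, 0).
Eigenvalues of H: -8.3028, -4.6972.
Both eigenvalues < 0, so H is negative definite -> x* is a strict local max.

max


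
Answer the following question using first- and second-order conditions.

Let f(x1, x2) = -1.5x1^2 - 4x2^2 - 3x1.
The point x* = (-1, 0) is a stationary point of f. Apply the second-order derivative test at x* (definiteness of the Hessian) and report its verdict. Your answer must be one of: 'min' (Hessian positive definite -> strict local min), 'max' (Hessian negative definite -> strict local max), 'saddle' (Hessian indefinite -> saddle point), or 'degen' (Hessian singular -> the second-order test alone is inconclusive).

Compute the Hessian H = grad^2 f:
  H = [[-3, 0], [0, -8]]
Verify stationarity: grad f(x*) = H x* + g = (0, 0).
Eigenvalues of H: -8, -3.
Both eigenvalues < 0, so H is negative definite -> x* is a strict local max.

max


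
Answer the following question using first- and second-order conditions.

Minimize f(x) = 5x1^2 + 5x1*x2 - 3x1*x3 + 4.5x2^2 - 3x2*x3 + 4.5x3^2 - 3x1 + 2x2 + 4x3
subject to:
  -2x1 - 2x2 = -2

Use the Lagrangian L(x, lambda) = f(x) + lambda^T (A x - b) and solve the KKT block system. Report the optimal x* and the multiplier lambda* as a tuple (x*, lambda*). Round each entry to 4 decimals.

Form the Lagrangian:
  L(x, lambda) = (1/2) x^T Q x + c^T x + lambda^T (A x - b)
Stationarity (grad_x L = 0): Q x + c + A^T lambda = 0.
Primal feasibility: A x = b.

This gives the KKT block system:
  [ Q   A^T ] [ x     ]   [-c ]
  [ A    0  ] [ lambda ] = [ b ]

Solving the linear system:
  x*      = (1, 0, -0.1111)
  lambda* = (3.6667)
  f(x*)   = 1.9444

x* = (1, 0, -0.1111), lambda* = (3.6667)


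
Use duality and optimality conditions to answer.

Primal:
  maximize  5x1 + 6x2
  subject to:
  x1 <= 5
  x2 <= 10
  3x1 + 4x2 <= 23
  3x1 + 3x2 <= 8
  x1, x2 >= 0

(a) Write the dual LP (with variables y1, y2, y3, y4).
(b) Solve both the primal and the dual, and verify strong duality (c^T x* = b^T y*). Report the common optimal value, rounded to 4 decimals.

The standard primal-dual pair for 'max c^T x s.t. A x <= b, x >= 0' is:
  Dual:  min b^T y  s.t.  A^T y >= c,  y >= 0.

So the dual LP is:
  minimize  5y1 + 10y2 + 23y3 + 8y4
  subject to:
    y1 + 3y3 + 3y4 >= 5
    y2 + 4y3 + 3y4 >= 6
    y1, y2, y3, y4 >= 0

Solving the primal: x* = (0, 2.6667).
  primal value c^T x* = 16.
Solving the dual: y* = (0, 0, 0, 2).
  dual value b^T y* = 16.
Strong duality: c^T x* = b^T y*. Confirmed.

16


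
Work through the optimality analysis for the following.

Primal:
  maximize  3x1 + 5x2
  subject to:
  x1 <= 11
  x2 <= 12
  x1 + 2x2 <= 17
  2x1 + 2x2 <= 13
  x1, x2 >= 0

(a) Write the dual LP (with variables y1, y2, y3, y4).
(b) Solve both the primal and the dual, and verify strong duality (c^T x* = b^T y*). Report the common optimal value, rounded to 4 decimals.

The standard primal-dual pair for 'max c^T x s.t. A x <= b, x >= 0' is:
  Dual:  min b^T y  s.t.  A^T y >= c,  y >= 0.

So the dual LP is:
  minimize  11y1 + 12y2 + 17y3 + 13y4
  subject to:
    y1 + y3 + 2y4 >= 3
    y2 + 2y3 + 2y4 >= 5
    y1, y2, y3, y4 >= 0

Solving the primal: x* = (0, 6.5).
  primal value c^T x* = 32.5.
Solving the dual: y* = (0, 0, 0, 2.5).
  dual value b^T y* = 32.5.
Strong duality: c^T x* = b^T y*. Confirmed.

32.5


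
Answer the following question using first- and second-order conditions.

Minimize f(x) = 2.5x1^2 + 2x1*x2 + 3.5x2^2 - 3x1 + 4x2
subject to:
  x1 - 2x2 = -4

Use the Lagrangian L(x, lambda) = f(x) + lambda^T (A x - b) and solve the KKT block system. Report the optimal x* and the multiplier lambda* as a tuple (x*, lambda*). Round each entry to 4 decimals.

Form the Lagrangian:
  L(x, lambda) = (1/2) x^T Q x + c^T x + lambda^T (A x - b)
Stationarity (grad_x L = 0): Q x + c + A^T lambda = 0.
Primal feasibility: A x = b.

This gives the KKT block system:
  [ Q   A^T ] [ x     ]   [-c ]
  [ A    0  ] [ lambda ] = [ b ]

Solving the linear system:
  x*      = (-1.1429, 1.4286)
  lambda* = (5.8571)
  f(x*)   = 16.2857

x* = (-1.1429, 1.4286), lambda* = (5.8571)


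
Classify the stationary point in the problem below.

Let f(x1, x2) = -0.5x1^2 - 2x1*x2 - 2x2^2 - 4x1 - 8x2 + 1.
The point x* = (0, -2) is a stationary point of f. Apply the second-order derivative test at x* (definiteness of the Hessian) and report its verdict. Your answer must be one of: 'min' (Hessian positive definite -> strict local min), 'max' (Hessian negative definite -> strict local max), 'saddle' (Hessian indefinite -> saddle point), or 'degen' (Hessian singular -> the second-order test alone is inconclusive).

Compute the Hessian H = grad^2 f:
  H = [[-1, -2], [-2, -4]]
Verify stationarity: grad f(x*) = H x* + g = (0, 0).
Eigenvalues of H: -5, 0.
H has a zero eigenvalue (singular; negative semidefinite but not definite), so H is neither positive definite, negative definite, nor indefinite. The second-order test alone is inconclusive -> degen.
(Indeed, f is constant along the null direction of H through x*, so x* is not a strict local extremum.)

degen


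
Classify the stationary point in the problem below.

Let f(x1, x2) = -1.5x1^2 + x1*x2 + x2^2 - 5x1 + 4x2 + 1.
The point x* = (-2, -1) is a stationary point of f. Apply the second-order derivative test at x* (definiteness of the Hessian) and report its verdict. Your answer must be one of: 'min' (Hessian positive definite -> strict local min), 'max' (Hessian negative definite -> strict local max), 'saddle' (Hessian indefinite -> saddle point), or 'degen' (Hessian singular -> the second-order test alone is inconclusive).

Compute the Hessian H = grad^2 f:
  H = [[-3, 1], [1, 2]]
Verify stationarity: grad f(x*) = H x* + g = (0, 0).
Eigenvalues of H: -3.1926, 2.1926.
Eigenvalues have mixed signs, so H is indefinite -> x* is a saddle point.

saddle


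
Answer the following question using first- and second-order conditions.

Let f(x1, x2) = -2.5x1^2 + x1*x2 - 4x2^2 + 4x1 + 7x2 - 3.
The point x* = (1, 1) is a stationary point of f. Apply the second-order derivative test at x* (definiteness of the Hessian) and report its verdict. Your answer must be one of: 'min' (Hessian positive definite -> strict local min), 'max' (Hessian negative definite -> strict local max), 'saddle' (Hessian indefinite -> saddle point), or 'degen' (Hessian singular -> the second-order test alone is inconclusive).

Compute the Hessian H = grad^2 f:
  H = [[-5, 1], [1, -8]]
Verify stationarity: grad f(x*) = H x* + g = (0, 0).
Eigenvalues of H: -8.3028, -4.6972.
Both eigenvalues < 0, so H is negative definite -> x* is a strict local max.

max


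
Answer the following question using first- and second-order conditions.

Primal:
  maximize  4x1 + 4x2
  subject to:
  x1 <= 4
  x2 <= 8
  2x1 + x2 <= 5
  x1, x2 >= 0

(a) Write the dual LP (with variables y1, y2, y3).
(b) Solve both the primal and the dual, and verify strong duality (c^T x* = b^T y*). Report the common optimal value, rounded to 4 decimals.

The standard primal-dual pair for 'max c^T x s.t. A x <= b, x >= 0' is:
  Dual:  min b^T y  s.t.  A^T y >= c,  y >= 0.

So the dual LP is:
  minimize  4y1 + 8y2 + 5y3
  subject to:
    y1 + 2y3 >= 4
    y2 + y3 >= 4
    y1, y2, y3 >= 0

Solving the primal: x* = (0, 5).
  primal value c^T x* = 20.
Solving the dual: y* = (0, 0, 4).
  dual value b^T y* = 20.
Strong duality: c^T x* = b^T y*. Confirmed.

20


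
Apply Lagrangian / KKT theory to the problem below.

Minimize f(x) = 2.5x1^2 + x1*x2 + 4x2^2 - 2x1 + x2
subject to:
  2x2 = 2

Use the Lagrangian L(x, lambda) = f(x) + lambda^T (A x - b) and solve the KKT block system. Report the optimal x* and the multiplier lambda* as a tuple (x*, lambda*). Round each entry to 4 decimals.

Form the Lagrangian:
  L(x, lambda) = (1/2) x^T Q x + c^T x + lambda^T (A x - b)
Stationarity (grad_x L = 0): Q x + c + A^T lambda = 0.
Primal feasibility: A x = b.

This gives the KKT block system:
  [ Q   A^T ] [ x     ]   [-c ]
  [ A    0  ] [ lambda ] = [ b ]

Solving the linear system:
  x*      = (0.2, 1)
  lambda* = (-4.6)
  f(x*)   = 4.9

x* = (0.2, 1), lambda* = (-4.6)


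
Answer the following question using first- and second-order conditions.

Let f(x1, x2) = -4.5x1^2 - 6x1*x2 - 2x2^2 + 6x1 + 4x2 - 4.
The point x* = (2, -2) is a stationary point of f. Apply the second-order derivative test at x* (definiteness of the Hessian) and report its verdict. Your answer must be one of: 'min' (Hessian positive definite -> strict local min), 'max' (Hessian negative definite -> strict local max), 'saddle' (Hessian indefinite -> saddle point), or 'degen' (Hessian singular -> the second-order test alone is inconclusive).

Compute the Hessian H = grad^2 f:
  H = [[-9, -6], [-6, -4]]
Verify stationarity: grad f(x*) = H x* + g = (0, 0).
Eigenvalues of H: -13, 0.
H has a zero eigenvalue (singular; negative semidefinite but not definite), so H is neither positive definite, negative definite, nor indefinite. The second-order test alone is inconclusive -> degen.
(Indeed, f is constant along the null direction of H through x*, so x* is not a strict local extremum.)

degen


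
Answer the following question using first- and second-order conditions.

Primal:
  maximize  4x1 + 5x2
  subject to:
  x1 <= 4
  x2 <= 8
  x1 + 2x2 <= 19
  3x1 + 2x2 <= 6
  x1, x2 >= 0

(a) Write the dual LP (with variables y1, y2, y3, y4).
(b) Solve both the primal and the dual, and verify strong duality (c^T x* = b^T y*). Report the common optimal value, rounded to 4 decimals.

The standard primal-dual pair for 'max c^T x s.t. A x <= b, x >= 0' is:
  Dual:  min b^T y  s.t.  A^T y >= c,  y >= 0.

So the dual LP is:
  minimize  4y1 + 8y2 + 19y3 + 6y4
  subject to:
    y1 + y3 + 3y4 >= 4
    y2 + 2y3 + 2y4 >= 5
    y1, y2, y3, y4 >= 0

Solving the primal: x* = (0, 3).
  primal value c^T x* = 15.
Solving the dual: y* = (0, 0, 0, 2.5).
  dual value b^T y* = 15.
Strong duality: c^T x* = b^T y*. Confirmed.

15


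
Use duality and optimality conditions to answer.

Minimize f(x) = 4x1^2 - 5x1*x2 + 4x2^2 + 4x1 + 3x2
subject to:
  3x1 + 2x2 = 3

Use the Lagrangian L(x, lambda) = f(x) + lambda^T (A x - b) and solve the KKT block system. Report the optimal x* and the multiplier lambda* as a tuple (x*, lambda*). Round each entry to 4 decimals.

Form the Lagrangian:
  L(x, lambda) = (1/2) x^T Q x + c^T x + lambda^T (A x - b)
Stationarity (grad_x L = 0): Q x + c + A^T lambda = 0.
Primal feasibility: A x = b.

This gives the KKT block system:
  [ Q   A^T ] [ x     ]   [-c ]
  [ A    0  ] [ lambda ] = [ b ]

Solving the linear system:
  x*      = (0.6341, 0.5488)
  lambda* = (-2.1098)
  f(x*)   = 5.2561

x* = (0.6341, 0.5488), lambda* = (-2.1098)


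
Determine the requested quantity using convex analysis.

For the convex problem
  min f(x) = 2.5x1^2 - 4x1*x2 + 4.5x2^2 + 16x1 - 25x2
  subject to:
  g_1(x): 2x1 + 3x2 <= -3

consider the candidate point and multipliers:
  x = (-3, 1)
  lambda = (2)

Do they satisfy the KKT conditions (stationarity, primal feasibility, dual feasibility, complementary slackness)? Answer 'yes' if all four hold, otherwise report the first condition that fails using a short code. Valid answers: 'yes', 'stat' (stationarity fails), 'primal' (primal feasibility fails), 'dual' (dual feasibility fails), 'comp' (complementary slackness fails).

Gradient of f: grad f(x) = Q x + c = (-3, -4)
Constraint values g_i(x) = a_i^T x - b_i:
  g_1((-3, 1)) = 0
Stationarity residual: grad f(x) + sum_i lambda_i a_i = (1, 2)
  -> stationarity FAILS
Primal feasibility (all g_i <= 0): OK
Dual feasibility (all lambda_i >= 0): OK
Complementary slackness (lambda_i * g_i(x) = 0 for all i): OK

Verdict: the first failing condition is stationarity -> stat.

stat


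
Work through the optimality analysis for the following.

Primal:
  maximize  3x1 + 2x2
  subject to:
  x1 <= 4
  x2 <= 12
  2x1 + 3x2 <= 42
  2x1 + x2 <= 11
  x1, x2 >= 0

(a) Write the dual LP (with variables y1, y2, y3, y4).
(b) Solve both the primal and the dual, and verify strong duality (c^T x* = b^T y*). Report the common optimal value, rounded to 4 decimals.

The standard primal-dual pair for 'max c^T x s.t. A x <= b, x >= 0' is:
  Dual:  min b^T y  s.t.  A^T y >= c,  y >= 0.

So the dual LP is:
  minimize  4y1 + 12y2 + 42y3 + 11y4
  subject to:
    y1 + 2y3 + 2y4 >= 3
    y2 + 3y3 + y4 >= 2
    y1, y2, y3, y4 >= 0

Solving the primal: x* = (0, 11).
  primal value c^T x* = 22.
Solving the dual: y* = (0, 0, 0, 2).
  dual value b^T y* = 22.
Strong duality: c^T x* = b^T y*. Confirmed.

22


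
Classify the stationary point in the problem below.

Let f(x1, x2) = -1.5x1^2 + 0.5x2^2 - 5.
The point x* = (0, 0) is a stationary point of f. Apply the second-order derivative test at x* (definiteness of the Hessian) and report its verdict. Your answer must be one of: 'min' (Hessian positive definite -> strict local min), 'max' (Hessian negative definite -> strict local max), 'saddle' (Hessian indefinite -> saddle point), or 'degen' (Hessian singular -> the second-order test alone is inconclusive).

Compute the Hessian H = grad^2 f:
  H = [[-3, 0], [0, 1]]
Verify stationarity: grad f(x*) = H x* + g = (0, 0).
Eigenvalues of H: -3, 1.
Eigenvalues have mixed signs, so H is indefinite -> x* is a saddle point.

saddle


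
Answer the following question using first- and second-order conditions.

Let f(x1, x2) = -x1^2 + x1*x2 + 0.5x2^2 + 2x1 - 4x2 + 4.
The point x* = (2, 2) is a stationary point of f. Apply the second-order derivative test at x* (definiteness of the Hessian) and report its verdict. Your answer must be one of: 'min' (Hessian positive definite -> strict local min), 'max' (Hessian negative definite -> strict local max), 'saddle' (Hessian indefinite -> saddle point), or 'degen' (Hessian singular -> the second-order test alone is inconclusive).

Compute the Hessian H = grad^2 f:
  H = [[-2, 1], [1, 1]]
Verify stationarity: grad f(x*) = H x* + g = (0, 0).
Eigenvalues of H: -2.3028, 1.3028.
Eigenvalues have mixed signs, so H is indefinite -> x* is a saddle point.

saddle


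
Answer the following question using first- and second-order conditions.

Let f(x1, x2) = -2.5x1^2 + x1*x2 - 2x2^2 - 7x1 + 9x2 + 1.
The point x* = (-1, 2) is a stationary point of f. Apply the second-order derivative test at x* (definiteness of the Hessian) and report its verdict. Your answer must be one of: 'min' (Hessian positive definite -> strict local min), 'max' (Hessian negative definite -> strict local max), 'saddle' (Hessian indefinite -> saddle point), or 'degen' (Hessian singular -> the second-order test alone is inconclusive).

Compute the Hessian H = grad^2 f:
  H = [[-5, 1], [1, -4]]
Verify stationarity: grad f(x*) = H x* + g = (0, 0).
Eigenvalues of H: -5.618, -3.382.
Both eigenvalues < 0, so H is negative definite -> x* is a strict local max.

max


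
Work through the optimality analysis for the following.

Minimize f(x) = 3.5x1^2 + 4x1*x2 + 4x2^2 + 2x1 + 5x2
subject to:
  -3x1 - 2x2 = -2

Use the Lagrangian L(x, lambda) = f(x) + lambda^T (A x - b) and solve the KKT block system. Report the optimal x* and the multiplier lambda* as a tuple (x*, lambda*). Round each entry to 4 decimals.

Form the Lagrangian:
  L(x, lambda) = (1/2) x^T Q x + c^T x + lambda^T (A x - b)
Stationarity (grad_x L = 0): Q x + c + A^T lambda = 0.
Primal feasibility: A x = b.

This gives the KKT block system:
  [ Q   A^T ] [ x     ]   [-c ]
  [ A    0  ] [ lambda ] = [ b ]

Solving the linear system:
  x*      = (1.0385, -0.5577)
  lambda* = (2.3462)
  f(x*)   = 1.9904

x* = (1.0385, -0.5577), lambda* = (2.3462)


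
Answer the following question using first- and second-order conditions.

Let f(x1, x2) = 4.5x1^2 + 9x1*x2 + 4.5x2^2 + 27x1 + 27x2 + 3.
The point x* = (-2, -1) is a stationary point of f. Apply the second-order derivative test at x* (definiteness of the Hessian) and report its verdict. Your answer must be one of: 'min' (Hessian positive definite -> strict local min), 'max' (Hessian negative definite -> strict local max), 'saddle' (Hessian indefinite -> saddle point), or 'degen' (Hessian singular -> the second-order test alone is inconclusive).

Compute the Hessian H = grad^2 f:
  H = [[9, 9], [9, 9]]
Verify stationarity: grad f(x*) = H x* + g = (0, 0).
Eigenvalues of H: 0, 18.
H has a zero eigenvalue (singular; positive semidefinite but not definite), so H is neither positive definite, negative definite, nor indefinite. The second-order test alone is inconclusive -> degen.
(Indeed, f is constant along the null direction of H through x*, so x* is not a strict local extremum.)

degen


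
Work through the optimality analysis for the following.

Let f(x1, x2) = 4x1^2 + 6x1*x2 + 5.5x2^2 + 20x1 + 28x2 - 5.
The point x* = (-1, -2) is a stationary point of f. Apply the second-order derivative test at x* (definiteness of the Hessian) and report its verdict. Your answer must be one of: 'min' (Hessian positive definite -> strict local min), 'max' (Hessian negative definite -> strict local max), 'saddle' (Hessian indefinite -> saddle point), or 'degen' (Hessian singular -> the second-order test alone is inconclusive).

Compute the Hessian H = grad^2 f:
  H = [[8, 6], [6, 11]]
Verify stationarity: grad f(x*) = H x* + g = (0, 0).
Eigenvalues of H: 3.3153, 15.6847.
Both eigenvalues > 0, so H is positive definite -> x* is a strict local min.

min


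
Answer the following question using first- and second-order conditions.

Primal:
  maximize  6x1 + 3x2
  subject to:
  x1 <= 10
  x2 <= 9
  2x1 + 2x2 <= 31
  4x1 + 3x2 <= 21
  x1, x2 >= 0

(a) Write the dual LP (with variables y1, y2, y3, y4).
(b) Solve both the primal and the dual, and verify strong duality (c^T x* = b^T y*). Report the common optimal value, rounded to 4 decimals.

The standard primal-dual pair for 'max c^T x s.t. A x <= b, x >= 0' is:
  Dual:  min b^T y  s.t.  A^T y >= c,  y >= 0.

So the dual LP is:
  minimize  10y1 + 9y2 + 31y3 + 21y4
  subject to:
    y1 + 2y3 + 4y4 >= 6
    y2 + 2y3 + 3y4 >= 3
    y1, y2, y3, y4 >= 0

Solving the primal: x* = (5.25, 0).
  primal value c^T x* = 31.5.
Solving the dual: y* = (0, 0, 0, 1.5).
  dual value b^T y* = 31.5.
Strong duality: c^T x* = b^T y*. Confirmed.

31.5


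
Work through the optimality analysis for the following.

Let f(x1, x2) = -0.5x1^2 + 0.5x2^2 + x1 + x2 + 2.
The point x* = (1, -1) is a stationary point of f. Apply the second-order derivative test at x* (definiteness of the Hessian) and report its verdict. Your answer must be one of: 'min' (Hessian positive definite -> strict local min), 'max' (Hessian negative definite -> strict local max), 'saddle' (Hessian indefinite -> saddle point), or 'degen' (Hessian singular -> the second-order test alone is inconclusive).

Compute the Hessian H = grad^2 f:
  H = [[-1, 0], [0, 1]]
Verify stationarity: grad f(x*) = H x* + g = (0, 0).
Eigenvalues of H: -1, 1.
Eigenvalues have mixed signs, so H is indefinite -> x* is a saddle point.

saddle


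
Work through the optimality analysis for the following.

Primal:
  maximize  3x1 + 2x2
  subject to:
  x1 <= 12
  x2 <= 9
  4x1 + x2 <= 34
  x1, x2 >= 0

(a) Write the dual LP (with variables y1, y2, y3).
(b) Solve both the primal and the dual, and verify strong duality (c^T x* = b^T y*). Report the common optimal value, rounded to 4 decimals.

The standard primal-dual pair for 'max c^T x s.t. A x <= b, x >= 0' is:
  Dual:  min b^T y  s.t.  A^T y >= c,  y >= 0.

So the dual LP is:
  minimize  12y1 + 9y2 + 34y3
  subject to:
    y1 + 4y3 >= 3
    y2 + y3 >= 2
    y1, y2, y3 >= 0

Solving the primal: x* = (6.25, 9).
  primal value c^T x* = 36.75.
Solving the dual: y* = (0, 1.25, 0.75).
  dual value b^T y* = 36.75.
Strong duality: c^T x* = b^T y*. Confirmed.

36.75


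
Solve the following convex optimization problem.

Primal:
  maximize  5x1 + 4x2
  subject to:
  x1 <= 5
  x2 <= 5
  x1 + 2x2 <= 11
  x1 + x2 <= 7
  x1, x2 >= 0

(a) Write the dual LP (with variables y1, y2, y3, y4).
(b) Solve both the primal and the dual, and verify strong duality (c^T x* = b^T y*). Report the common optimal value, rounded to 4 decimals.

The standard primal-dual pair for 'max c^T x s.t. A x <= b, x >= 0' is:
  Dual:  min b^T y  s.t.  A^T y >= c,  y >= 0.

So the dual LP is:
  minimize  5y1 + 5y2 + 11y3 + 7y4
  subject to:
    y1 + y3 + y4 >= 5
    y2 + 2y3 + y4 >= 4
    y1, y2, y3, y4 >= 0

Solving the primal: x* = (5, 2).
  primal value c^T x* = 33.
Solving the dual: y* = (1, 0, 0, 4).
  dual value b^T y* = 33.
Strong duality: c^T x* = b^T y*. Confirmed.

33


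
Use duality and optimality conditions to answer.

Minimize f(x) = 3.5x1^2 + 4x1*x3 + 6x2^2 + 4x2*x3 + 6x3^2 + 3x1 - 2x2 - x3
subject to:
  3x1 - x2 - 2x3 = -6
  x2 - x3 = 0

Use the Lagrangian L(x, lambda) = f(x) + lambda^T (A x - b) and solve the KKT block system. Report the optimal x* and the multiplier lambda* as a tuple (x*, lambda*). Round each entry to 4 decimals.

Form the Lagrangian:
  L(x, lambda) = (1/2) x^T Q x + c^T x + lambda^T (A x - b)
Stationarity (grad_x L = 0): Q x + c + A^T lambda = 0.
Primal feasibility: A x = b.

This gives the KKT block system:
  [ Q   A^T ] [ x     ]   [-c ]
  [ A    0  ] [ lambda ] = [ b ]

Solving the linear system:
  x*      = (-1.5319, 0.4681, 0.4681)
  lambda* = (1.9504, -3.539)
  f(x*)   = 2.8511

x* = (-1.5319, 0.4681, 0.4681), lambda* = (1.9504, -3.539)


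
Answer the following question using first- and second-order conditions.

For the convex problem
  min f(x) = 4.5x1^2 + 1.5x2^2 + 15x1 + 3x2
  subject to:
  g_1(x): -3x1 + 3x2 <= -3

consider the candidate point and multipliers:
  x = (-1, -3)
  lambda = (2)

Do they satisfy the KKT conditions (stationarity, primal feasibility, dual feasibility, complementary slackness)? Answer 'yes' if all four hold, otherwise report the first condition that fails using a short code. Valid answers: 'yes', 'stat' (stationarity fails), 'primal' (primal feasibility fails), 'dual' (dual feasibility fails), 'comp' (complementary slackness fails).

Gradient of f: grad f(x) = Q x + c = (6, -6)
Constraint values g_i(x) = a_i^T x - b_i:
  g_1((-1, -3)) = -3
Stationarity residual: grad f(x) + sum_i lambda_i a_i = (0, 0)
  -> stationarity OK
Primal feasibility (all g_i <= 0): OK
Dual feasibility (all lambda_i >= 0): OK
Complementary slackness (lambda_i * g_i(x) = 0 for all i): FAILS

Verdict: the first failing condition is complementary_slackness -> comp.

comp


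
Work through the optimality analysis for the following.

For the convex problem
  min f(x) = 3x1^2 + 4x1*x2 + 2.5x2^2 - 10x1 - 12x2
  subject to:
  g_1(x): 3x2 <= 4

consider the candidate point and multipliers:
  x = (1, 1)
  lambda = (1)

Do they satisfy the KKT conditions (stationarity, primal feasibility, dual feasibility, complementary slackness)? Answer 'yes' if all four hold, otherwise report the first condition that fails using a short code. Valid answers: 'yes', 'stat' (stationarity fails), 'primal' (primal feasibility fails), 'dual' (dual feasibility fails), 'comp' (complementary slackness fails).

Gradient of f: grad f(x) = Q x + c = (0, -3)
Constraint values g_i(x) = a_i^T x - b_i:
  g_1((1, 1)) = -1
Stationarity residual: grad f(x) + sum_i lambda_i a_i = (0, 0)
  -> stationarity OK
Primal feasibility (all g_i <= 0): OK
Dual feasibility (all lambda_i >= 0): OK
Complementary slackness (lambda_i * g_i(x) = 0 for all i): FAILS

Verdict: the first failing condition is complementary_slackness -> comp.

comp


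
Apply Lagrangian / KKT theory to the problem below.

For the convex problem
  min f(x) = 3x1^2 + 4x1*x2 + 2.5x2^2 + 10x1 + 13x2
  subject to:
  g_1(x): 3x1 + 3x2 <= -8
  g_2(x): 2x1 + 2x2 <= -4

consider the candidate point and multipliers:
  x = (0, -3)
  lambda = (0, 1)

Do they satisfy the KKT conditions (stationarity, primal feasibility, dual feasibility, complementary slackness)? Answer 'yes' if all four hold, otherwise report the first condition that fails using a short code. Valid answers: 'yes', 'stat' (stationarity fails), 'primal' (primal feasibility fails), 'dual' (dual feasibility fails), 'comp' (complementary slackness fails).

Gradient of f: grad f(x) = Q x + c = (-2, -2)
Constraint values g_i(x) = a_i^T x - b_i:
  g_1((0, -3)) = -1
  g_2((0, -3)) = -2
Stationarity residual: grad f(x) + sum_i lambda_i a_i = (0, 0)
  -> stationarity OK
Primal feasibility (all g_i <= 0): OK
Dual feasibility (all lambda_i >= 0): OK
Complementary slackness (lambda_i * g_i(x) = 0 for all i): FAILS

Verdict: the first failing condition is complementary_slackness -> comp.

comp


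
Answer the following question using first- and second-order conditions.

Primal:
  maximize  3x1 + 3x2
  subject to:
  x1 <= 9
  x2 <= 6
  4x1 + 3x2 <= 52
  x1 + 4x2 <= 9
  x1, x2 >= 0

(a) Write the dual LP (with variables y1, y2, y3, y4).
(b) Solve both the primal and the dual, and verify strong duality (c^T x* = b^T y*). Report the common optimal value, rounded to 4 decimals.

The standard primal-dual pair for 'max c^T x s.t. A x <= b, x >= 0' is:
  Dual:  min b^T y  s.t.  A^T y >= c,  y >= 0.

So the dual LP is:
  minimize  9y1 + 6y2 + 52y3 + 9y4
  subject to:
    y1 + 4y3 + y4 >= 3
    y2 + 3y3 + 4y4 >= 3
    y1, y2, y3, y4 >= 0

Solving the primal: x* = (9, 0).
  primal value c^T x* = 27.
Solving the dual: y* = (2.25, 0, 0, 0.75).
  dual value b^T y* = 27.
Strong duality: c^T x* = b^T y*. Confirmed.

27


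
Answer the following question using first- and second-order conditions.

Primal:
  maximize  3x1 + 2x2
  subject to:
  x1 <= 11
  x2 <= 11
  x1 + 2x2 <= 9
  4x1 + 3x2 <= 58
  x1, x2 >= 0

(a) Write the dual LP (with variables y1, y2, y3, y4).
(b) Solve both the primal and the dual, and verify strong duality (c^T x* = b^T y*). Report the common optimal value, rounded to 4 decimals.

The standard primal-dual pair for 'max c^T x s.t. A x <= b, x >= 0' is:
  Dual:  min b^T y  s.t.  A^T y >= c,  y >= 0.

So the dual LP is:
  minimize  11y1 + 11y2 + 9y3 + 58y4
  subject to:
    y1 + y3 + 4y4 >= 3
    y2 + 2y3 + 3y4 >= 2
    y1, y2, y3, y4 >= 0

Solving the primal: x* = (9, 0).
  primal value c^T x* = 27.
Solving the dual: y* = (0, 0, 3, 0).
  dual value b^T y* = 27.
Strong duality: c^T x* = b^T y*. Confirmed.

27


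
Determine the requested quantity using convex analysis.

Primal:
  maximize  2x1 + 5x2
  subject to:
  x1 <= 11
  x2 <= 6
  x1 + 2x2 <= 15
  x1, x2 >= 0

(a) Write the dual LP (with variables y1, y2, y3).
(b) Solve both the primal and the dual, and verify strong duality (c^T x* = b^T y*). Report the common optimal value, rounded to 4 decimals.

The standard primal-dual pair for 'max c^T x s.t. A x <= b, x >= 0' is:
  Dual:  min b^T y  s.t.  A^T y >= c,  y >= 0.

So the dual LP is:
  minimize  11y1 + 6y2 + 15y3
  subject to:
    y1 + y3 >= 2
    y2 + 2y3 >= 5
    y1, y2, y3 >= 0

Solving the primal: x* = (3, 6).
  primal value c^T x* = 36.
Solving the dual: y* = (0, 1, 2).
  dual value b^T y* = 36.
Strong duality: c^T x* = b^T y*. Confirmed.

36


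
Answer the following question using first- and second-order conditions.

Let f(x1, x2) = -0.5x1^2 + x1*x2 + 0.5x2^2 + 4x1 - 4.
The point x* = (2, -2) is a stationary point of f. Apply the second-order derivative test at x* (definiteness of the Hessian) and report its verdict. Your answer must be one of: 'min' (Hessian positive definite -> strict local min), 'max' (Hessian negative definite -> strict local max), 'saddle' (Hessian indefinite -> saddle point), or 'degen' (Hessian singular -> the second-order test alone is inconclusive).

Compute the Hessian H = grad^2 f:
  H = [[-1, 1], [1, 1]]
Verify stationarity: grad f(x*) = H x* + g = (0, 0).
Eigenvalues of H: -1.4142, 1.4142.
Eigenvalues have mixed signs, so H is indefinite -> x* is a saddle point.

saddle


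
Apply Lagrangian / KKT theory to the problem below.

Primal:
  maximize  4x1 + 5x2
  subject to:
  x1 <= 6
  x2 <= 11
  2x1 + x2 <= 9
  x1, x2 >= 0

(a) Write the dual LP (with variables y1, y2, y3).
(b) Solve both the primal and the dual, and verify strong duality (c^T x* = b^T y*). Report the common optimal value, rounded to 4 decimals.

The standard primal-dual pair for 'max c^T x s.t. A x <= b, x >= 0' is:
  Dual:  min b^T y  s.t.  A^T y >= c,  y >= 0.

So the dual LP is:
  minimize  6y1 + 11y2 + 9y3
  subject to:
    y1 + 2y3 >= 4
    y2 + y3 >= 5
    y1, y2, y3 >= 0

Solving the primal: x* = (0, 9).
  primal value c^T x* = 45.
Solving the dual: y* = (0, 0, 5).
  dual value b^T y* = 45.
Strong duality: c^T x* = b^T y*. Confirmed.

45


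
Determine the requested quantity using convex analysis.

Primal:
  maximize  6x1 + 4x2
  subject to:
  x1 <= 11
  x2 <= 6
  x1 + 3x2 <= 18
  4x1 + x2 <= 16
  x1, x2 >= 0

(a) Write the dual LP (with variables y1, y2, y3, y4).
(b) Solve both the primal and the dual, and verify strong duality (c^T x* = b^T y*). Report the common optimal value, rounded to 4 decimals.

The standard primal-dual pair for 'max c^T x s.t. A x <= b, x >= 0' is:
  Dual:  min b^T y  s.t.  A^T y >= c,  y >= 0.

So the dual LP is:
  minimize  11y1 + 6y2 + 18y3 + 16y4
  subject to:
    y1 + y3 + 4y4 >= 6
    y2 + 3y3 + y4 >= 4
    y1, y2, y3, y4 >= 0

Solving the primal: x* = (2.7273, 5.0909).
  primal value c^T x* = 36.7273.
Solving the dual: y* = (0, 0, 0.9091, 1.2727).
  dual value b^T y* = 36.7273.
Strong duality: c^T x* = b^T y*. Confirmed.

36.7273


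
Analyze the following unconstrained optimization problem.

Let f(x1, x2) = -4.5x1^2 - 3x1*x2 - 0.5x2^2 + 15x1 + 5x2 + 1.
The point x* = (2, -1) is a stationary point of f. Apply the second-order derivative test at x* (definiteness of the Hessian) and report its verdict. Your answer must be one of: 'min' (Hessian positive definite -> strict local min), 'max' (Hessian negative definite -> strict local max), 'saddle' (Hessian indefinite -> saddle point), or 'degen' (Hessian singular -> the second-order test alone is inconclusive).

Compute the Hessian H = grad^2 f:
  H = [[-9, -3], [-3, -1]]
Verify stationarity: grad f(x*) = H x* + g = (0, 0).
Eigenvalues of H: -10, 0.
H has a zero eigenvalue (singular; negative semidefinite but not definite), so H is neither positive definite, negative definite, nor indefinite. The second-order test alone is inconclusive -> degen.
(Indeed, f is constant along the null direction of H through x*, so x* is not a strict local extremum.)

degen


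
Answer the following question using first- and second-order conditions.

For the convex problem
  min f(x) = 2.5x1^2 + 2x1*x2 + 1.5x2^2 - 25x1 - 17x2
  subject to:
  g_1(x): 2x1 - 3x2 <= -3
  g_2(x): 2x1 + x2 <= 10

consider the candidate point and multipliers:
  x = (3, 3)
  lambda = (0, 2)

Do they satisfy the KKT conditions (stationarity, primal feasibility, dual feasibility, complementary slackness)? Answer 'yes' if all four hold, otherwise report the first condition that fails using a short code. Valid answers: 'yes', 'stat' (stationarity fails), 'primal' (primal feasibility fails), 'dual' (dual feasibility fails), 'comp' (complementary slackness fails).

Gradient of f: grad f(x) = Q x + c = (-4, -2)
Constraint values g_i(x) = a_i^T x - b_i:
  g_1((3, 3)) = 0
  g_2((3, 3)) = -1
Stationarity residual: grad f(x) + sum_i lambda_i a_i = (0, 0)
  -> stationarity OK
Primal feasibility (all g_i <= 0): OK
Dual feasibility (all lambda_i >= 0): OK
Complementary slackness (lambda_i * g_i(x) = 0 for all i): FAILS

Verdict: the first failing condition is complementary_slackness -> comp.

comp


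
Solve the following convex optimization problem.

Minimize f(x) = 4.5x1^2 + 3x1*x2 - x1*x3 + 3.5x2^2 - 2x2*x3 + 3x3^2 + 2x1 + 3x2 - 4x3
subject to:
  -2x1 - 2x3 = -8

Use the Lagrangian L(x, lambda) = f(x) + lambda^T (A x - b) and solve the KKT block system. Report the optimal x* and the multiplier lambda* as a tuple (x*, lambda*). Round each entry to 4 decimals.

Form the Lagrangian:
  L(x, lambda) = (1/2) x^T Q x + c^T x + lambda^T (A x - b)
Stationarity (grad_x L = 0): Q x + c + A^T lambda = 0.
Primal feasibility: A x = b.

This gives the KKT block system:
  [ Q   A^T ] [ x     ]   [-c ]
  [ A    0  ] [ lambda ] = [ b ]

Solving the linear system:
  x*      = (1.3723, -0.266, 2.6277)
  lambda* = (5.4628)
  f(x*)   = 17.5691

x* = (1.3723, -0.266, 2.6277), lambda* = (5.4628)
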